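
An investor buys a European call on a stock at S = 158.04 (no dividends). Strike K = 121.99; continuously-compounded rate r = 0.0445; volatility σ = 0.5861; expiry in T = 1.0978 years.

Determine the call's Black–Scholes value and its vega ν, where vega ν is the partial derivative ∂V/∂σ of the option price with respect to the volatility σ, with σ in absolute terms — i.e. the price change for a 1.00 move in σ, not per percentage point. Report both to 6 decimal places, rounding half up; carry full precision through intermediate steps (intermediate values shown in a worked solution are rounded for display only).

price = 57.905599
ν = 47.653757

σ√T = 0.5861·√1.0978 = 0.614092
d₁ = (ln(S/K) + (r+σ²/2)T) / (σ√T) = (ln(158.04/121.99) + (0.0445+0.5861²/2)·1.0978) / 0.614092 = (0.258909 + 0.237407) / 0.614092 = 0.808211
d₂ = d₁ − σ√T = 0.808211 − 0.614092 = 0.194119
e^{−rT} = e^{−0.0445·1.0978} = 0.952322
N(d₁) = 0.790515,  N(d₂) = 0.576959
Call price V = S·N(d₁) − K·e^{−rT}·N(d₂) = 124.933045 − 67.027446 = 57.905599
φ(d₁) = (1/√(2π))·e^{−d₁²/2} = 0.287785
ν = S·φ(d₁)·√T = 47.653757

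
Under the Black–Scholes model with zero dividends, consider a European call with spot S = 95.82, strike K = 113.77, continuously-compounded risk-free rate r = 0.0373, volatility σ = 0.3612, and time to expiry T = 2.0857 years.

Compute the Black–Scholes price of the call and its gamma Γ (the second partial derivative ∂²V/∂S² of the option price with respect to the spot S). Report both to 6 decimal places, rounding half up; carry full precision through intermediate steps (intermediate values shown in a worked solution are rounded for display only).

price = 16.296784
Γ = 0.007955

σ√T = 0.3612·√2.0857 = 0.521643
d₁ = (ln(S/K) + (r+σ²/2)T) / (σ√T) = (ln(95.82/113.77) + (0.0373+0.3612²/2)·2.0857) / 0.521643 = (-0.171707 + 0.213852) / 0.521643 = 0.080793
d₂ = d₁ − σ√T = 0.080793 − 0.521643 = -0.440850
e^{−rT} = e^{−0.0373·2.0857} = 0.925153
N(d₁) = 0.532197,  N(d₂) = 0.329661
Call price V = S·N(d₁) − K·e^{−rT}·N(d₂) = 50.995084 − 34.698300 = 16.296784
φ(d₁) = (1/√(2π))·e^{−d₁²/2} = 0.397642
Γ = φ(d₁) / (S·σ·√T) = 0.007955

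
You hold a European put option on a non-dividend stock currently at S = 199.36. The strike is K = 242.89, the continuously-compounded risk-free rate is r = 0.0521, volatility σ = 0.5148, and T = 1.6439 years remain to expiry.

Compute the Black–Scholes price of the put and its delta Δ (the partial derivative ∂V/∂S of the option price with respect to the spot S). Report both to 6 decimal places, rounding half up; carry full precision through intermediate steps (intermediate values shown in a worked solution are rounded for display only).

σ√T = 0.5148·√1.6439 = 0.660049
d₁ = (ln(S/K) + (r+σ²/2)T) / (σ√T) = (ln(199.36/242.89) + (0.0521+0.5148²/2)·1.6439) / 0.660049 = (-0.197496 + 0.303480) / 0.660049 = 0.160569
d₂ = d₁ − σ√T = 0.160569 − 0.660049 = -0.499480
e^{−rT} = e^{−0.0521·1.6439} = 0.917918
N(−d₁) = 0.436217,  N(−d₂) = 0.691280
Put price V = K·e^{−rT}·N(−d₂) − S·N(−d₁) = 154.122922 − 86.964140 = 67.158782
Δ = −N(−d₁) = -0.436217

price = 67.158782
Δ = -0.436217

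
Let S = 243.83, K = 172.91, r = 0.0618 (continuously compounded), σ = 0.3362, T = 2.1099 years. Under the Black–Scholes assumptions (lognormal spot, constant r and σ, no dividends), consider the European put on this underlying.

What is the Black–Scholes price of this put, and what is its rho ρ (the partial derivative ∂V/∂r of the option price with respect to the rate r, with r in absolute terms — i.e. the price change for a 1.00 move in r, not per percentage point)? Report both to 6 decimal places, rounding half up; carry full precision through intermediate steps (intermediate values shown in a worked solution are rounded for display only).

σ√T = 0.3362·√2.1099 = 0.488347
d₁ = (ln(S/K) + (r+σ²/2)T) / (σ√T) = (ln(243.83/172.91) + (0.0618+0.3362²/2)·2.1099) / 0.488347 = (0.343700 + 0.249633) / 0.488347 = 1.214983
d₂ = d₁ − σ√T = 1.214983 − 0.488347 = 0.726636
e^{−rT} = e^{−0.0618·2.1099} = 0.877751
N(−d₁) = 0.112186,  N(−d₂) = 0.233725
Put price V = K·e^{−rT}·N(−d₂) − S·N(−d₁) = 35.472854 − 27.354397 = 8.118457
ρ = −K·T·e^{−rT}·N(−d₂) = -74.844174

price = 8.118457
ρ = -74.844174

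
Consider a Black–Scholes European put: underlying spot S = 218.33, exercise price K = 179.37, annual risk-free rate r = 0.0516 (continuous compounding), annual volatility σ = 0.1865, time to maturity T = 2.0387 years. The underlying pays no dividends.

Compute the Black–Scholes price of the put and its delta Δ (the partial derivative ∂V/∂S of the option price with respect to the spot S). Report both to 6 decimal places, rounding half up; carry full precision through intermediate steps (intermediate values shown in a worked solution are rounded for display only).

price = 3.192896
Δ = -0.102699

σ√T = 0.1865·√2.0387 = 0.266290
d₁ = (ln(S/K) + (r+σ²/2)T) / (σ√T) = (ln(218.33/179.37) + (0.0516+0.1865²/2)·2.0387) / 0.266290 = (0.196557 + 0.140652) / 0.266290 = 1.266321
d₂ = d₁ − σ√T = 1.266321 − 0.266290 = 1.000031
e^{−rT} = e^{−0.0516·2.0387} = 0.900147
N(−d₁) = 0.102699,  N(−d₂) = 0.158648
Put price V = K·e^{−rT}·N(−d₂) − S·N(−d₁) = 25.615180 − 22.422284 = 3.192896
Δ = −N(−d₁) = -0.102699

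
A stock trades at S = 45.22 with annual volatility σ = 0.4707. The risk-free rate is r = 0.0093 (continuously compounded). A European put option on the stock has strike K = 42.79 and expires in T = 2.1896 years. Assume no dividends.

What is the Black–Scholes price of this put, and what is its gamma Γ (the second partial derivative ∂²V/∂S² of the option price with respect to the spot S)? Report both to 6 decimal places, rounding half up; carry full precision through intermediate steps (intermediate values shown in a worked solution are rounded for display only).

σ√T = 0.4707·√2.1896 = 0.696509
d₁ = (ln(S/K) + (r+σ²/2)T) / (σ√T) = (ln(45.22/42.79) + (0.0093+0.4707²/2)·2.1896) / 0.696509 = (0.055235 + 0.262926) / 0.696509 = 0.456793
d₂ = d₁ − σ√T = 0.456793 − 0.696509 = -0.239715
e^{−rT} = e^{−0.0093·2.1896} = 0.979843
N(−d₁) = 0.323910,  N(−d₂) = 0.594725
Put price V = K·e^{−rT}·N(−d₂) − S·N(−d₁) = 24.935295 − 14.647201 = 10.288094
φ(d₁) = (1/√(2π))·e^{−d₁²/2} = 0.359418
Γ = φ(d₁) / (S·σ·√T) = 0.011412

price = 10.288094
Γ = 0.011412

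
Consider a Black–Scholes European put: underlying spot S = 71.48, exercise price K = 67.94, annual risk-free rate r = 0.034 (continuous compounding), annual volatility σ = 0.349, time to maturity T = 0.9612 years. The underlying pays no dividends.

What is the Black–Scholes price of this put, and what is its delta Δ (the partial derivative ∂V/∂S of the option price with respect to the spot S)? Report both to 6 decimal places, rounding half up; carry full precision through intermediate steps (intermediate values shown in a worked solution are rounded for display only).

σ√T = 0.349·√0.9612 = 0.342162
d₁ = (ln(S/K) + (r+σ²/2)T) / (σ√T) = (ln(71.48/67.94) + (0.034+0.349²/2)·0.9612) / 0.342162 = (0.050793 + 0.091218) / 0.342162 = 0.415040
d₂ = d₁ − σ√T = 0.415040 − 0.342162 = 0.072878
e^{−rT} = e^{−0.034·0.9612} = 0.967847
N(−d₁) = 0.339056,  N(−d₂) = 0.470952
Put price V = K·e^{−rT}·N(−d₂) − S·N(−d₁) = 30.967695 − 24.235745 = 6.731950
Δ = −N(−d₁) = -0.339056

price = 6.731950
Δ = -0.339056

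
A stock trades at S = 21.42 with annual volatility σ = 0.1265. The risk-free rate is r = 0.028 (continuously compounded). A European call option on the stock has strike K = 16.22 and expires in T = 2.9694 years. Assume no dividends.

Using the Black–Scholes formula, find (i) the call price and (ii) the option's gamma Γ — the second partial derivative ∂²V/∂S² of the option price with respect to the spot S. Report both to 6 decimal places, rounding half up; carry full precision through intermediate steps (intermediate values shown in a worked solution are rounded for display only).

σ√T = 0.1265·√2.9694 = 0.217984
d₁ = (ln(S/K) + (r+σ²/2)T) / (σ√T) = (ln(21.42/16.22) + (0.028+0.1265²/2)·2.9694) / 0.217984 = (0.278080 + 0.106902) / 0.217984 = 1.766100
d₂ = d₁ − σ√T = 1.766100 − 0.217984 = 1.548116
e^{−rT} = e^{−0.028·2.9694} = 0.920219
N(d₁) = 0.961310,  N(d₂) = 0.939203
Call price V = S·N(d₁) − K·e^{−rT}·N(d₂) = 20.591270 − 14.018501 = 6.572769
φ(d₁) = (1/√(2π))·e^{−d₁²/2} = 0.083870
Γ = φ(d₁) / (S·σ·√T) = 0.017962

price = 6.572769
Γ = 0.017962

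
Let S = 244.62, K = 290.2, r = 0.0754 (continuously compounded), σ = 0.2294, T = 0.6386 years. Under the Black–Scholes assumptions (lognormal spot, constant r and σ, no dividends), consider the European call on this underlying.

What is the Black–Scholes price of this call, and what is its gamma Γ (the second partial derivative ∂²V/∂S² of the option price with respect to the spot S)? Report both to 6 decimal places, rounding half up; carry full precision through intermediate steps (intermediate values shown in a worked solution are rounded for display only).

price = 7.155941
Γ = 0.007529

σ√T = 0.2294·√0.6386 = 0.183319
d₁ = (ln(S/K) + (r+σ²/2)T) / (σ√T) = (ln(244.62/290.2) + (0.0754+0.2294²/2)·0.6386) / 0.183319 = (-0.170864 + 0.064953) / 0.183319 = -0.577741
d₂ = d₁ − σ√T = -0.577741 − 0.183319 = -0.761060
e^{−rT} = e^{−0.0754·0.6386} = 0.952990
N(d₁) = 0.281720,  N(d₂) = 0.223311
Call price V = S·N(d₁) − K·e^{−rT}·N(d₂) = 68.914242 − 61.758301 = 7.155941
φ(d₁) = (1/√(2π))·e^{−d₁²/2} = 0.337621
Γ = φ(d₁) / (S·σ·√T) = 0.007529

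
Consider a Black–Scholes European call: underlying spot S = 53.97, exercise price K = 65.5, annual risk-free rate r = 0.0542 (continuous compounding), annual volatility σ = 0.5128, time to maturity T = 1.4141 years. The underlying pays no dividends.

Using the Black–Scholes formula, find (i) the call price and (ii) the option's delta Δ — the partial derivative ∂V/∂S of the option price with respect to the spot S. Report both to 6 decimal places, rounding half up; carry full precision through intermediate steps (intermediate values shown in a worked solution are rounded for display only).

σ√T = 0.5128·√1.4141 = 0.609801
d₁ = (ln(S/K) + (r+σ²/2)T) / (σ√T) = (ln(53.97/65.5) + (0.0542+0.5128²/2)·1.4141) / 0.609801 = (-0.193622 + 0.262573) / 0.609801 = 0.113071
d₂ = d₁ − σ√T = 0.113071 − 0.609801 = -0.496730
e^{−rT} = e^{−0.0542·1.4141} = 0.926219
N(d₁) = 0.545013,  N(d₂) = 0.309690
Call price V = S·N(d₁) − K·e^{−rT}·N(d₂) = 29.414351 − 18.788069 = 10.626283
Δ = N(d₁) = 0.545013

price = 10.626283
Δ = 0.545013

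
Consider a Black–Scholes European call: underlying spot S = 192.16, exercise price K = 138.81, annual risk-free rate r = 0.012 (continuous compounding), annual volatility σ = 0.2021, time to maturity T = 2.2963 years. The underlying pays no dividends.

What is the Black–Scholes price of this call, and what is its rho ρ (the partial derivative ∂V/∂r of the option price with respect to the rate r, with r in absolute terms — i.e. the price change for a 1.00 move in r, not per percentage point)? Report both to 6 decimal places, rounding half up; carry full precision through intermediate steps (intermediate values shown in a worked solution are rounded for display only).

price = 60.151048
ρ = 260.798303

σ√T = 0.2021·√2.2963 = 0.306253
d₁ = (ln(S/K) + (r+σ²/2)T) / (σ√T) = (ln(192.16/138.81) + (0.012+0.2021²/2)·2.2963) / 0.306253 = (0.325222 + 0.074451) / 0.306253 = 1.305042
d₂ = d₁ − σ√T = 1.305042 − 0.306253 = 0.998789
e^{−rT} = e^{−0.012·2.2963} = 0.972821
N(d₁) = 0.904061,  N(d₂) = 0.841052
Call price V = S·N(d₁) − K·e^{−rT}·N(d₂) = 173.724319 − 113.573271 = 60.151048
ρ = K·T·e^{−rT}·N(d₂) = 260.798303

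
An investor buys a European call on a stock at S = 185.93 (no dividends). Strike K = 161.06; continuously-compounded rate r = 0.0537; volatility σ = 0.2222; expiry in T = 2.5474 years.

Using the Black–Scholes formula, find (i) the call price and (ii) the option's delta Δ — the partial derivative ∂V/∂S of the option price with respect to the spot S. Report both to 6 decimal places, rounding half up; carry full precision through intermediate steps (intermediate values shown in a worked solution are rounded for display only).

price = 52.401482
Δ = 0.833463

σ√T = 0.2222·√2.5474 = 0.354644
d₁ = (ln(S/K) + (r+σ²/2)T) / (σ√T) = (ln(185.93/161.06) + (0.0537+0.2222²/2)·2.5474) / 0.354644 = (0.143593 + 0.199682) / 0.354644 = 0.967942
d₂ = d₁ − σ√T = 0.967942 − 0.354644 = 0.613298
e^{−rT} = e^{−0.0537·2.5474} = 0.872149
N(d₁) = 0.833463,  N(d₂) = 0.730160
Call price V = S·N(d₁) − K·e^{−rT}·N(d₂) = 154.965841 − 102.564359 = 52.401482
Δ = N(d₁) = 0.833463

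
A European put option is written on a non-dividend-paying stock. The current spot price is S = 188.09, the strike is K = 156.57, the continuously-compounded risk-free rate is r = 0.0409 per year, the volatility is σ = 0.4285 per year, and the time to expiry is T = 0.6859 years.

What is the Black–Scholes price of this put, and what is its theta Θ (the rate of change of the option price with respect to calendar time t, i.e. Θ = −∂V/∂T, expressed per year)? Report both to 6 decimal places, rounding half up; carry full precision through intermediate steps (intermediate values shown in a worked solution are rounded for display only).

price = 10.111093
Θ = -12.291310

σ√T = 0.4285·√0.6859 = 0.354880
d₁ = (ln(S/K) + (r+σ²/2)T) / (σ√T) = (ln(188.09/156.57) + (0.0409+0.4285²/2)·0.6859) / 0.354880 = (0.183417 + 0.091023) / 0.354880 = 0.773334
d₂ = d₁ − σ√T = 0.773334 − 0.354880 = 0.418454
e^{−rT} = e^{−0.0409·0.6859} = 0.972337
N(−d₁) = 0.219662,  N(−d₂) = 0.337808
Put price V = K·e^{−rT}·N(−d₂) − S·N(−d₁) = 51.427399 − 41.316307 = 10.111093
φ(d₁) = (1/√(2π))·e^{−d₁²/2} = 0.295833
Θ = −S·φ(d₁)·σ/(2√T) + r·K·e^{−rT}·N(−d₂) = −14.394691 + 2.103381 = -12.291310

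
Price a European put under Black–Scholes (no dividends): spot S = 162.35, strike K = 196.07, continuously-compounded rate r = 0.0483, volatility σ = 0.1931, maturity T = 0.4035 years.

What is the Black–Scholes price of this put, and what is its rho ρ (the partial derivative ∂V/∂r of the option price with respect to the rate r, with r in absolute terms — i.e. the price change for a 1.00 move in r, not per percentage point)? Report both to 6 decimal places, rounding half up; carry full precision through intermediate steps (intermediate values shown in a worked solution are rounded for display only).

σ√T = 0.1931·√0.4035 = 0.122660
d₁ = (ln(S/K) + (r+σ²/2)T) / (σ√T) = (ln(162.35/196.07) + (0.0483+0.1931²/2)·0.4035) / 0.122660 = (-0.188717 + 0.027012) / 0.122660 = -1.318319
d₂ = d₁ − σ√T = -1.318319 − 0.122660 = -1.440979
e^{−rT} = e^{−0.0483·0.4035} = 0.980700
N(−d₁) = 0.906302,  N(−d₂) = 0.925205
Put price V = K·e^{−rT}·N(−d₂) − S·N(−d₁) = 177.903712 − 147.138059 = 30.765654
ρ = −K·T·e^{−rT}·N(−d₂) = -71.784148

price = 30.765654
ρ = -71.784148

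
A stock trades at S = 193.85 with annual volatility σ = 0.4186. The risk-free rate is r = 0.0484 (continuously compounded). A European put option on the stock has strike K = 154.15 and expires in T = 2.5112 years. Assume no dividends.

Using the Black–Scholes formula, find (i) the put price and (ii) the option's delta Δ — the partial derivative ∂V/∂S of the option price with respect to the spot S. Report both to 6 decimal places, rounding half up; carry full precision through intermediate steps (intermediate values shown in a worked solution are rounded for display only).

price = 19.832815
Δ = -0.194796

σ√T = 0.4186·√2.5112 = 0.663346
d₁ = (ln(S/K) + (r+σ²/2)T) / (σ√T) = (ln(193.85/154.15) + (0.0484+0.4186²/2)·2.5112) / 0.663346 = (0.229159 + 0.341556) / 0.663346 = 0.860357
d₂ = d₁ − σ√T = 0.860357 − 0.663346 = 0.197012
e^{−rT} = e^{−0.0484·2.5112} = 0.885554
N(−d₁) = 0.194796,  N(−d₂) = 0.421909
Put price V = K·e^{−rT}·N(−d₂) − S·N(−d₁) = 57.594027 − 37.761212 = 19.832815
Δ = −N(−d₁) = -0.194796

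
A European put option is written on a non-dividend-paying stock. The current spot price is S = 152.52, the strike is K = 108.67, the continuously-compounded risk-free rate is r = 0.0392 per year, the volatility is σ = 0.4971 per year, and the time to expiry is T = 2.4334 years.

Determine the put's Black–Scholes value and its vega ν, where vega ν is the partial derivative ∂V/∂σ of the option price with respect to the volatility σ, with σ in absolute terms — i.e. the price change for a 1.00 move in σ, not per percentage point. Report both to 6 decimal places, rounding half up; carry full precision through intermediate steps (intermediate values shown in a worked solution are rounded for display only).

σ√T = 0.4971·√2.4334 = 0.775444
d₁ = (ln(S/K) + (r+σ²/2)T) / (σ√T) = (ln(152.52/108.67) + (0.0392+0.4971²/2)·2.4334) / 0.775444 = (0.338980 + 0.396046) / 0.775444 = 0.947878
d₂ = d₁ − σ√T = 0.947878 − 0.775444 = 0.172433
e^{−rT} = e^{−0.0392·2.4334} = 0.909019
N(−d₁) = 0.171596,  N(−d₂) = 0.431548
Put price V = K·e^{−rT}·N(−d₂) − S·N(−d₁) = 42.629689 − 26.171808 = 16.457880
φ(d₁) = (1/√(2π))·e^{−d₁²/2} = 0.254571
ν = S·φ(d₁)·√T = 60.567960

price = 16.457880
ν = 60.567960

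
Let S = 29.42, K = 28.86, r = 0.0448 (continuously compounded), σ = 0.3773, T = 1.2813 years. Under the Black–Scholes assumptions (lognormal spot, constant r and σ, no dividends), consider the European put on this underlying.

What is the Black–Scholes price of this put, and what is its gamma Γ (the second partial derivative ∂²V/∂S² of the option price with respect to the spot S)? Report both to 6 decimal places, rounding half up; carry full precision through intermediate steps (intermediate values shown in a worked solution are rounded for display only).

price = 3.782021
Γ = 0.029392

σ√T = 0.3773·√1.2813 = 0.427083
d₁ = (ln(S/K) + (r+σ²/2)T) / (σ√T) = (ln(29.42/28.86) + (0.0448+0.3773²/2)·1.2813) / 0.427083 = (0.019218 + 0.148602) / 0.427083 = 0.392946
d₂ = d₁ − σ√T = 0.392946 − 0.427083 = -0.034137
e^{−rT} = e^{−0.0448·1.2813} = 0.944214
N(−d₁) = 0.347180,  N(−d₂) = 0.513616
Put price V = K·e^{−rT}·N(−d₂) − S·N(−d₁) = 13.996053 − 10.214032 = 3.782021
φ(d₁) = (1/√(2π))·e^{−d₁²/2} = 0.369302
Γ = φ(d₁) / (S·σ·√T) = 0.029392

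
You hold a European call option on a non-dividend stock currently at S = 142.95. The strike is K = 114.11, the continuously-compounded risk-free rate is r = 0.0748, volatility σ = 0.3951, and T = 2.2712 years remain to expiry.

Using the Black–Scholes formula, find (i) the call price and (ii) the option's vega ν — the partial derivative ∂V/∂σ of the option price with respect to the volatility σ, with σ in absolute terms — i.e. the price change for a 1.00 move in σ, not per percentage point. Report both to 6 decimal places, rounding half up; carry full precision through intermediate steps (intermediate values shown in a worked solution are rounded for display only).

price = 57.019093
ν = 54.136277

σ√T = 0.3951·√2.2712 = 0.595435
d₁ = (ln(S/K) + (r+σ²/2)T) / (σ√T) = (ln(142.95/114.11) + (0.0748+0.3951²/2)·2.2712) / 0.595435 = (0.225332 + 0.347157) / 0.595435 = 0.961464
d₂ = d₁ − σ√T = 0.961464 − 0.595435 = 0.366028
e^{−rT} = e^{−0.0748·2.2712} = 0.843761
N(d₁) = 0.831840,  N(d₂) = 0.642828
Call price V = S·N(d₁) − K·e^{−rT}·N(d₂) = 118.911588 − 61.892494 = 57.019093
φ(d₁) = (1/√(2π))·e^{−d₁²/2} = 0.251291
ν = S·φ(d₁)·√T = 54.136277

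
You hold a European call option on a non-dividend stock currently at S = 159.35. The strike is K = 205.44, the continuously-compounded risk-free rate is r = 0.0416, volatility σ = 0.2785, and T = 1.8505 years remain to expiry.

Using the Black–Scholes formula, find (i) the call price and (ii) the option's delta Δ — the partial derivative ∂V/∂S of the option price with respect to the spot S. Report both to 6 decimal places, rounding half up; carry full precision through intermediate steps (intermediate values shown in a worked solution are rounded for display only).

price = 13.600093
Δ = 0.390522

σ√T = 0.2785·√1.8505 = 0.378852
d₁ = (ln(S/K) + (r+σ²/2)T) / (σ√T) = (ln(159.35/205.44) + (0.0416+0.2785²/2)·1.8505) / 0.378852 = (-0.254051 + 0.148745) / 0.378852 = -0.277960
d₂ = d₁ − σ√T = -0.277960 − 0.378852 = -0.656812
e^{−rT} = e^{−0.0416·1.8505} = 0.925908
N(d₁) = 0.390522,  N(d₂) = 0.255651
Call price V = S·N(d₁) − K·e^{−rT}·N(d₂) = 62.229611 − 48.629519 = 13.600093
Δ = N(d₁) = 0.390522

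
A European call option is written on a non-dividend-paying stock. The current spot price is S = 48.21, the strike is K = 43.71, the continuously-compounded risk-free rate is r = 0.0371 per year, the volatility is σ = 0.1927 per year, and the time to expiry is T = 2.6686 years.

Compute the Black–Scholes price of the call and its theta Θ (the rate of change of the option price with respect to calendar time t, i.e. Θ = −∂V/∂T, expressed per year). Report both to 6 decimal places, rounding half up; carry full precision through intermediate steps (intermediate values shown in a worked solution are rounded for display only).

price = 10.829135
Θ = -1.833900

σ√T = 0.1927·√2.6686 = 0.314792
d₁ = (ln(S/K) + (r+σ²/2)T) / (σ√T) = (ln(48.21/43.71) + (0.0371+0.1927²/2)·2.6686) / 0.314792 = (0.097990 + 0.148552) / 0.314792 = 0.783189
d₂ = d₁ − σ√T = 0.783189 − 0.314792 = 0.468397
e^{−rT} = e^{−0.0371·2.6686} = 0.905738
N(d₁) = 0.783242,  N(d₂) = 0.680250
Call price V = S·N(d₁) − K·e^{−rT}·N(d₂) = 37.760097 − 26.930962 = 10.829135
φ(d₁) = (1/√(2π))·e^{−d₁²/2} = 0.293572
Θ = −S·φ(d₁)·σ/(2√T) − r·K·e^{−rT}·N(d₂) = −0.834761 − 0.999139 = -1.833900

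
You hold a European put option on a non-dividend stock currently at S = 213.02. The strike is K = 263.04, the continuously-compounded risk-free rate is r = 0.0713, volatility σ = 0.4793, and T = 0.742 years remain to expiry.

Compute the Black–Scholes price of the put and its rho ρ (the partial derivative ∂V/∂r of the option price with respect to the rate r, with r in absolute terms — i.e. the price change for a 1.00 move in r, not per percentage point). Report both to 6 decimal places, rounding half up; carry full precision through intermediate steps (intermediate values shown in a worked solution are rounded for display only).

price = 58.744681
ρ = -133.678307

σ√T = 0.4793·√0.742 = 0.412866
d₁ = (ln(S/K) + (r+σ²/2)T) / (σ√T) = (ln(213.02/263.04) + (0.0713+0.4793²/2)·0.742) / 0.412866 = (-0.210920 + 0.138134) / 0.412866 = -0.176295
d₂ = d₁ − σ√T = -0.176295 − 0.412866 = -0.589161
e^{−rT} = e^{−0.0713·0.742} = 0.948470
N(−d₁) = 0.569969,  N(−d₂) = 0.722123
Put price V = K·e^{−rT}·N(−d₂) − S·N(−d₁) = 180.159443 − 121.414762 = 58.744681
ρ = −K·T·e^{−rT}·N(−d₂) = -133.678307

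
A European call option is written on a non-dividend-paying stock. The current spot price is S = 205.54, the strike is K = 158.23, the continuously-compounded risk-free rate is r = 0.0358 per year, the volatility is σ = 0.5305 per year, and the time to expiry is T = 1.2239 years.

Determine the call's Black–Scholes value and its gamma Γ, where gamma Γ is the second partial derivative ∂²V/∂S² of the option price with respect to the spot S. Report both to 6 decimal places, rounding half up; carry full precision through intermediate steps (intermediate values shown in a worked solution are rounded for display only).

price = 73.496330
Γ = 0.002375

σ√T = 0.5305·√1.2239 = 0.586892
d₁ = (ln(S/K) + (r+σ²/2)T) / (σ√T) = (ln(205.54/158.23) + (0.0358+0.5305²/2)·1.2239) / 0.586892 = (0.261591 + 0.216037) / 0.586892 = 0.813825
d₂ = d₁ − σ√T = 0.813825 − 0.586892 = 0.226933
e^{−rT} = e^{−0.0358·1.2239} = 0.957130
N(d₁) = 0.792128,  N(d₂) = 0.589762
Call price V = S·N(d₁) − K·e^{−rT}·N(d₂) = 162.813894 − 89.317564 = 73.496330
φ(d₁) = (1/√(2π))·e^{−d₁²/2} = 0.286478
Γ = φ(d₁) / (S·σ·√T) = 0.002375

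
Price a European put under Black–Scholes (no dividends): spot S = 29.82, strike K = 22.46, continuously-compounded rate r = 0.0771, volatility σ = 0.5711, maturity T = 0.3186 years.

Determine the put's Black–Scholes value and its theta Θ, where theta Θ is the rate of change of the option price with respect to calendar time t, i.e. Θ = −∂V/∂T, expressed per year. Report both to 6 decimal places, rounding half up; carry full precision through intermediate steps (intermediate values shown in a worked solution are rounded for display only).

σ√T = 0.5711·√0.3186 = 0.322355
d₁ = (ln(S/K) + (r+σ²/2)T) / (σ√T) = (ln(29.82/22.46) + (0.0771+0.5711²/2)·0.3186) / 0.322355 = (0.283443 + 0.076521) / 0.322355 = 1.116668
d₂ = d₁ − σ√T = 1.116668 − 0.322355 = 0.794312
e^{−rT} = e^{−0.0771·0.3186} = 0.975735
N(−d₁) = 0.132068,  N(−d₂) = 0.213507
Put price V = K·e^{−rT}·N(−d₂) − S·N(−d₁) = 4.679005 − 3.938274 = 0.740731
φ(d₁) = (1/√(2π))·e^{−d₁²/2} = 0.213865
Θ = −S·φ(d₁)·σ/(2√T) + r·K·e^{−rT}·N(−d₂) = −3.226309 + 0.360751 = -2.865558

price = 0.740731
Θ = -2.865558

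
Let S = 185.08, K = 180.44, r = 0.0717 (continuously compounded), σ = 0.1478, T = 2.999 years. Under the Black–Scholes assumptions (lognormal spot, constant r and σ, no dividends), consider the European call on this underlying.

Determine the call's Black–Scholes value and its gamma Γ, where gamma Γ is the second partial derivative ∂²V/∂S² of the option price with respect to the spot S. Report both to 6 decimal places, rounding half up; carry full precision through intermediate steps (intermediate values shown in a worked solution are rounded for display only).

σ√T = 0.1478·√2.999 = 0.255954
d₁ = (ln(S/K) + (r+σ²/2)T) / (σ√T) = (ln(185.08/180.44) + (0.0717+0.1478²/2)·2.999) / 0.255954 = (0.025390 + 0.247785) / 0.255954 = 1.067278
d₂ = d₁ − σ√T = 1.067278 − 0.255954 = 0.811323
e^{−rT} = e^{−0.0717·2.999} = 0.806519
N(d₁) = 0.857077,  N(d₂) = 0.791410
Call price V = S·N(d₁) − K·e^{−rT}·N(d₂) = 158.627773 − 115.172488 = 43.455285
φ(d₁) = (1/√(2π))·e^{−d₁²/2} = 0.225716
Γ = φ(d₁) / (S·σ·√T) = 0.004765

price = 43.455285
Γ = 0.004765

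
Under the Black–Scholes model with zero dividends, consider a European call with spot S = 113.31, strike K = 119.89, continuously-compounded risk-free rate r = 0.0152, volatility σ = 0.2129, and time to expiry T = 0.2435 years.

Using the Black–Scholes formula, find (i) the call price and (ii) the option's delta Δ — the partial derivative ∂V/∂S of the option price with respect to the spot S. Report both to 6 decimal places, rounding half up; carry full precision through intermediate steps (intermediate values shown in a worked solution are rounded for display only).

price = 2.408001
Δ = 0.326520

σ√T = 0.2129·√0.2435 = 0.105057
d₁ = (ln(S/K) + (r+σ²/2)T) / (σ√T) = (ln(113.31/119.89) + (0.0152+0.2129²/2)·0.2435) / 0.105057 = (-0.056447 + 0.009220) / 0.105057 = -0.449542
d₂ = d₁ − σ√T = -0.449542 − 0.105057 = -0.554599
e^{−rT} = e^{−0.0152·0.2435} = 0.996306
N(d₁) = 0.326520,  N(d₂) = 0.289585
Call price V = S·N(d₁) − K·e^{−rT}·N(d₂) = 36.998026 − 34.590025 = 2.408001
Δ = N(d₁) = 0.326520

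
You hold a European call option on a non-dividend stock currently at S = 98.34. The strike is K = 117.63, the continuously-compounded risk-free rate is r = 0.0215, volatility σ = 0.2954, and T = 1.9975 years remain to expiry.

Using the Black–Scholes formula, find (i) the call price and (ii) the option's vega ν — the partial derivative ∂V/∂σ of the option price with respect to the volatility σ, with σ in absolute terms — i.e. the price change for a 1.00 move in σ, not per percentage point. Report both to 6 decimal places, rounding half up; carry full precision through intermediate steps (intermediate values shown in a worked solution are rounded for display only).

price = 11.179304
ν = 55.066908

σ√T = 0.2954·√1.9975 = 0.417498
d₁ = (ln(S/K) + (r+σ²/2)T) / (σ√T) = (ln(98.34/117.63) + (0.0215+0.2954²/2)·1.9975) / 0.417498 = (-0.179113 + 0.130098) / 0.417498 = -0.117402
d₂ = d₁ − σ√T = -0.117402 − 0.417498 = -0.534899
e^{−rT} = e^{−0.0215·1.9975} = 0.957963
N(d₁) = 0.453271,  N(d₂) = 0.296360
Call price V = S·N(d₁) − K·e^{−rT}·N(d₂) = 44.574658 − 33.395354 = 11.179304
φ(d₁) = (1/√(2π))·e^{−d₁²/2} = 0.396202
ν = S·φ(d₁)·√T = 55.066908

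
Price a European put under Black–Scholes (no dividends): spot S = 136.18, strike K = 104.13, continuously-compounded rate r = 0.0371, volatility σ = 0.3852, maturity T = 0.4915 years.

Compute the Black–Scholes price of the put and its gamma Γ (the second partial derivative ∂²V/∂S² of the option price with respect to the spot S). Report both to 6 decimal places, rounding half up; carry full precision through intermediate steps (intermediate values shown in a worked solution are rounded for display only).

σ√T = 0.3852·√0.4915 = 0.270052
d₁ = (ln(S/K) + (r+σ²/2)T) / (σ√T) = (ln(136.18/104.13) + (0.0371+0.3852²/2)·0.4915) / 0.270052 = (0.268337 + 0.054699) / 0.270052 = 1.196198
d₂ = d₁ − σ√T = 1.196198 − 0.270052 = 0.926146
e^{−rT} = e^{−0.0371·0.4915} = 0.981931
N(−d₁) = 0.115810,  N(−d₂) = 0.177185
Put price V = K·e^{−rT}·N(−d₂) − S·N(−d₁) = 18.116897 − 15.770950 = 2.345947
φ(d₁) = (1/√(2π))·e^{−d₁²/2} = 0.195073
Γ = φ(d₁) / (S·σ·√T) = 0.005304

price = 2.345947
Γ = 0.005304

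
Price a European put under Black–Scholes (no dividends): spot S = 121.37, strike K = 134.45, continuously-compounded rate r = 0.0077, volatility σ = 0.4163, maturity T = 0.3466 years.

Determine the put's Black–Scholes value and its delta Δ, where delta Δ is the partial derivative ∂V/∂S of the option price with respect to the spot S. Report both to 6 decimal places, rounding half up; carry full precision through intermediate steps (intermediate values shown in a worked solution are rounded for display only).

price = 19.828861
Δ = -0.611859

σ√T = 0.4163·√0.3466 = 0.245087
d₁ = (ln(S/K) + (r+σ²/2)T) / (σ√T) = (ln(121.37/134.45) + (0.0077+0.4163²/2)·0.3466) / 0.245087 = (-0.102349 + 0.032703) / 0.245087 = -0.284168
d₂ = d₁ − σ√T = -0.284168 − 0.245087 = -0.529255
e^{−rT} = e^{−0.0077·0.3466} = 0.997335
N(−d₁) = 0.611859,  N(−d₂) = 0.701686
Put price V = K·e^{−rT}·N(−d₂) − S·N(−d₁) = 94.090211 − 74.261350 = 19.828861
Δ = −N(−d₁) = -0.611859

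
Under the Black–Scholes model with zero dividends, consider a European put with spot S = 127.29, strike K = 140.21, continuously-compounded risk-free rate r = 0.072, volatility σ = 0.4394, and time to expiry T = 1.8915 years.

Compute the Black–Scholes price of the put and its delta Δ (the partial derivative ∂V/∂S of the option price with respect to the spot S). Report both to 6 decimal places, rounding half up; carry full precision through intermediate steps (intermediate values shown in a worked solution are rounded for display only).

price = 27.237287
Δ = -0.356606

σ√T = 0.4394·√1.8915 = 0.604315
d₁ = (ln(S/K) + (r+σ²/2)T) / (σ√T) = (ln(127.29/140.21) + (0.072+0.4394²/2)·1.8915) / 0.604315 = (-0.096673 + 0.318786) / 0.604315 = 0.367545
d₂ = d₁ − σ√T = 0.367545 − 0.604315 = -0.236770
e^{−rT} = e^{−0.072·1.8915} = 0.872679
N(−d₁) = 0.356606,  N(−d₂) = 0.593582
Put price V = K·e^{−rT}·N(−d₂) − S·N(−d₁) = 72.629702 − 45.392415 = 27.237287
Δ = −N(−d₁) = -0.356606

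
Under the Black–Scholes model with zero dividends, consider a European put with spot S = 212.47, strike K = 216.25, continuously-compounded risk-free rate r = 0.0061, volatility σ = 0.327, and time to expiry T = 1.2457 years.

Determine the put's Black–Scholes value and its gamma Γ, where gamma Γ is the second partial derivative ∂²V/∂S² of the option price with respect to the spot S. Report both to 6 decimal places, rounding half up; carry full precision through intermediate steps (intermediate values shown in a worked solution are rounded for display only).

price = 32.003222
Γ = 0.005083

σ√T = 0.327·√1.2457 = 0.364968
d₁ = (ln(S/K) + (r+σ²/2)T) / (σ√T) = (ln(212.47/216.25) + (0.0061+0.327²/2)·1.2457) / 0.364968 = (-0.017634 + 0.074199) / 0.364968 = 0.154987
d₂ = d₁ − σ√T = 0.154987 − 0.364968 = -0.209981
e^{−rT} = e^{−0.0061·1.2457} = 0.992430
N(−d₁) = 0.438416,  N(−d₂) = 0.583159
Put price V = K·e^{−rT}·N(−d₂) − S·N(−d₁) = 125.153447 − 93.150225 = 32.003222
φ(d₁) = (1/√(2π))·e^{−d₁²/2} = 0.394179
Γ = φ(d₁) / (S·σ·√T) = 0.005083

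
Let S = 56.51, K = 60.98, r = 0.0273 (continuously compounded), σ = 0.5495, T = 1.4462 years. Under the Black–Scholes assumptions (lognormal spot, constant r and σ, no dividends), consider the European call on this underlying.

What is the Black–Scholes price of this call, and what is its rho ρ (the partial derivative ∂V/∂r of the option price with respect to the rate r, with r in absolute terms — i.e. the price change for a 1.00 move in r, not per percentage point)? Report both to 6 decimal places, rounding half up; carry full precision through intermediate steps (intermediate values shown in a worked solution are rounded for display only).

σ√T = 0.5495·√1.4462 = 0.660818
d₁ = (ln(S/K) + (r+σ²/2)T) / (σ√T) = (ln(56.51/60.98) + (0.0273+0.5495²/2)·1.4462) / 0.660818 = (-0.076128 + 0.257821) / 0.660818 = 0.274952
d₂ = d₁ − σ√T = 0.274952 − 0.660818 = -0.385866
e^{−rT} = e^{−0.0273·1.4462} = 0.961288
N(d₁) = 0.608323,  N(d₂) = 0.349798
Call price V = S·N(d₁) − K·e^{−rT}·N(d₂) = 34.376355 − 20.504923 = 13.871433
ρ = K·T·e^{−rT}·N(d₂) = 29.654219

price = 13.871433
ρ = 29.654219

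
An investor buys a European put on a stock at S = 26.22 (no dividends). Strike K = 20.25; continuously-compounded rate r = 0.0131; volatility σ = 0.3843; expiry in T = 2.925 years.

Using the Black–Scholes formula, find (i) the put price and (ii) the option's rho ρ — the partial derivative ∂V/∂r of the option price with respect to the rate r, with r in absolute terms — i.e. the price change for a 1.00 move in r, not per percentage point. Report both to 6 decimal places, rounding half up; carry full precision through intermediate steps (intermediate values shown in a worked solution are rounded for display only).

price = 3.084456
ρ = -25.717224

σ√T = 0.3843·√2.925 = 0.657254
d₁ = (ln(S/K) + (r+σ²/2)T) / (σ√T) = (ln(26.22/20.25) + (0.0131+0.3843²/2)·2.925) / 0.657254 = (0.258368 + 0.254309) / 0.657254 = 0.780028
d₂ = d₁ − σ√T = 0.780028 − 0.657254 = 0.122774
e^{−rT} = e^{−0.0131·2.925} = 0.962407
N(−d₁) = 0.217687,  N(−d₂) = 0.451143
Put price V = K·e^{−rT}·N(−d₂) − S·N(−d₁) = 8.792213 − 5.707758 = 3.084456
ρ = −K·T·e^{−rT}·N(−d₂) = -25.717224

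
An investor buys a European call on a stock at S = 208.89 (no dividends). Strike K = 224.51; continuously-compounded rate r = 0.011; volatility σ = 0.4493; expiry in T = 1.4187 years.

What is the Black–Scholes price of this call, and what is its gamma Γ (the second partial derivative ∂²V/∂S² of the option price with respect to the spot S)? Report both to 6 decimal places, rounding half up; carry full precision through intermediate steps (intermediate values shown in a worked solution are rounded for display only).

σ√T = 0.4493·√1.4187 = 0.535158
d₁ = (ln(S/K) + (r+σ²/2)T) / (σ√T) = (ln(208.89/224.51) + (0.011+0.4493²/2)·1.4187) / 0.535158 = (-0.072112 + 0.158803) / 0.535158 = 0.161990
d₂ = d₁ − σ√T = 0.161990 − 0.535158 = -0.373168
e^{−rT} = e^{−0.011·1.4187} = 0.984515
N(d₁) = 0.564343,  N(d₂) = 0.354512
Call price V = S·N(d₁) − K·e^{−rT}·N(d₂) = 117.885622 − 78.359002 = 39.526621
φ(d₁) = (1/√(2π))·e^{−d₁²/2} = 0.393742
Γ = φ(d₁) / (S·σ·√T) = 0.003522

price = 39.526621
Γ = 0.003522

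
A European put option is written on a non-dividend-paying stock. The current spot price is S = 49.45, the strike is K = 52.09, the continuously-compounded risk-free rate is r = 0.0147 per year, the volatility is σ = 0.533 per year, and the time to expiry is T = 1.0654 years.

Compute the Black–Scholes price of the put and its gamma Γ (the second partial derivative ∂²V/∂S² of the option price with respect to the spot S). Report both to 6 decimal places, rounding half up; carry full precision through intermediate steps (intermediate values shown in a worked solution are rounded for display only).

σ√T = 0.533·√1.0654 = 0.550153
d₁ = (ln(S/K) + (r+σ²/2)T) / (σ√T) = (ln(49.45/52.09) + (0.0147+0.533²/2)·1.0654) / 0.550153 = (-0.052011 + 0.166996) / 0.550153 = 0.209005
d₂ = d₁ − σ√T = 0.209005 − 0.550153 = -0.341148
e^{−rT} = e^{−0.0147·1.0654} = 0.984461
N(−d₁) = 0.417222,  N(−d₂) = 0.633504
Put price V = K·e^{−rT}·N(−d₂) − S·N(−d₁) = 32.486436 − 20.631639 = 11.854797
φ(d₁) = (1/√(2π))·e^{−d₁²/2} = 0.390323
Γ = φ(d₁) / (S·σ·√T) = 0.014347

price = 11.854797
Γ = 0.014347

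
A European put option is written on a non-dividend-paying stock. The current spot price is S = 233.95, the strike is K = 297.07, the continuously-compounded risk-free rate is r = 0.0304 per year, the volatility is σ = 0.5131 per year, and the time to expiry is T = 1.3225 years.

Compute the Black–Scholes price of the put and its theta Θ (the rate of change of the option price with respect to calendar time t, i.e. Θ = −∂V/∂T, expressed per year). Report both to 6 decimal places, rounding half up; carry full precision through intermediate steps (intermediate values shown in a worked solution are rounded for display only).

σ√T = 0.5131·√1.3225 = 0.590065
d₁ = (ln(S/K) + (r+σ²/2)T) / (σ√T) = (ln(233.95/297.07) + (0.0304+0.5131²/2)·1.3225) / 0.590065 = (-0.238860 + 0.214292) / 0.590065 = -0.041636
d₂ = d₁ − σ√T = -0.041636 − 0.590065 = -0.631701
e^{−rT} = e^{−0.0304·1.3225} = 0.960593
N(−d₁) = 0.516606,  N(−d₂) = 0.736209
Put price V = K·e^{−rT}·N(−d₂) − S·N(−d₁) = 210.087150 − 120.859885 = 89.227265
φ(d₁) = (1/√(2π))·e^{−d₁²/2} = 0.398597
Θ = −S·φ(d₁)·σ/(2√T) + r·K·e^{−rT}·N(−d₂) = −20.803234 + 6.386649 = -14.416585

price = 89.227265
Θ = -14.416585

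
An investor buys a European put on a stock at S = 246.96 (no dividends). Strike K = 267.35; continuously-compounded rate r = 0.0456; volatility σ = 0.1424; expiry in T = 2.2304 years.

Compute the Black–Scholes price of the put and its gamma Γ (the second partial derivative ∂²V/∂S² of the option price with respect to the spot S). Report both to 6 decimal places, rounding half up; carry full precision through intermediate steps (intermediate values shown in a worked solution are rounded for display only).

price = 18.063687
Γ = 0.007428

σ√T = 0.1424·√2.2304 = 0.212668
d₁ = (ln(S/K) + (r+σ²/2)T) / (σ√T) = (ln(246.96/267.35) + (0.0456+0.1424²/2)·2.2304) / 0.212668 = (-0.079332 + 0.124320) / 0.212668 = 0.211540
d₂ = d₁ − σ√T = 0.211540 − 0.212668 = -0.001128
e^{−rT} = e^{−0.0456·2.2304} = 0.903295
N(−d₁) = 0.416233,  N(−d₂) = 0.500450
Put price V = K·e^{−rT}·N(−d₂) − S·N(−d₁) = 120.856575 − 102.792888 = 18.063687
φ(d₁) = (1/√(2π))·e^{−d₁²/2} = 0.390115
Γ = φ(d₁) / (S·σ·√T) = 0.007428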